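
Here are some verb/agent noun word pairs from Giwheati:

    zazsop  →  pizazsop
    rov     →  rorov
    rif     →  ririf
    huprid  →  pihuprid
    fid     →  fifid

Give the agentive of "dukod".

huprid and fid both end in -d yet inflect differently (pihuprid, fifid), so the final letter is not what conditions the rule; the number of vowels is.
"dukod" has 2 vowels. The stems with 2 vowels (huprid → pihuprid, zazsop → pizazsop) add the prefix pi-.
The other pattern: stems with 1 vowel repeat the first consonant+vowel as a prefix.
So dukod → pidukod.

pidukod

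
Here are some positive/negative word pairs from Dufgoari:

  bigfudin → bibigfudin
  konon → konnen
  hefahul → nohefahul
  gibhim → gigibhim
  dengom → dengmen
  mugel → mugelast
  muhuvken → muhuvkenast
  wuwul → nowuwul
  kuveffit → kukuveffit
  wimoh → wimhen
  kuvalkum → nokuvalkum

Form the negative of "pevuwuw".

nopevuwuw

muhuvken and konon both end in -n yet inflect differently (muhuvkenast, konnen), so the final letter is not what conditions the rule; the last vowel is.
"pevuwuw" has last vowel 'u'. The stems whose last vowel is 'u' (hefahul → nohefahul, kuvalkum → nokuvalkum, wuwul → nowuwul) add the prefix no-.
The other patterns: stems whose last vowel is 'e' add -ast; stems whose last vowel is 'o' delete the last vowel and add -en; stems whose last vowel is 'i' repeat the first consonant+vowel as a prefix.
So pevuwuw → nopevuwuw.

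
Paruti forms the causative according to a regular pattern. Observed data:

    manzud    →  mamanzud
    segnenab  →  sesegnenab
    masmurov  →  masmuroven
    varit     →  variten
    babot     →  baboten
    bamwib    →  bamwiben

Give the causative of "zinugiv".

segnenab and bamwib both end in -b yet inflect differently (sesegnenab, bamwiben), so the final letter is not what conditions the rule; the last vowel is.
"zinugiv" has last vowel 'i'. The stems whose last vowel is 'i' (varit → variten, bamwib → bamwiben) add -en.
The other pattern: stems whose last vowel is 'a' or 'u' repeat the first consonant+vowel as a prefix.
So zinugiv → zinugiven.

zinugiven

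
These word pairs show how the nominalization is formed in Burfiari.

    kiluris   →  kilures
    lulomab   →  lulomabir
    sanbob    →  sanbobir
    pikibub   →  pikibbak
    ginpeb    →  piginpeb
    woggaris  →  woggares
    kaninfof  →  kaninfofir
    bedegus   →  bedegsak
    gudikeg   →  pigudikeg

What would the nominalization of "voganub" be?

pikibub and sanbob both end in -b yet inflect differently (pikibbak, sanbobir), so the final letter is not what conditions the rule; the last vowel is.
"voganub" has last vowel 'u'. The stems whose last vowel is 'u' (bedegus → bedegsak, pikibub → pikibbak) delete the last vowel and add -ak.
The other patterns: stems whose last vowel is 'a' or 'o' add -ir; stems whose last vowel is 'i' change the last vowel to 'e'; stems whose last vowel is 'e' add the prefix pi-.
So voganub → voganbak.

voganbak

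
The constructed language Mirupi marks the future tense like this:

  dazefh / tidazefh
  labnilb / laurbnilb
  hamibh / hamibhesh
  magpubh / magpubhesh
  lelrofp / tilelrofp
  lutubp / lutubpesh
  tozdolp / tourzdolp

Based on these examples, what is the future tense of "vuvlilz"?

lutubp and lelrofp both end in -p yet inflect differently (lutubpesh, tilelrofp), so the final letter is not what conditions the rule; the second-to-last letter is.
"vuvlilz" has second-to-last letter 'l'. The stems whose second-to-last letter is 'l' (labnilb → laurbnilb, tozdolp → tourzdolp) insert -ur- after the first vowel.
So vuvlilz → vuurvlilz.

vuurvlilz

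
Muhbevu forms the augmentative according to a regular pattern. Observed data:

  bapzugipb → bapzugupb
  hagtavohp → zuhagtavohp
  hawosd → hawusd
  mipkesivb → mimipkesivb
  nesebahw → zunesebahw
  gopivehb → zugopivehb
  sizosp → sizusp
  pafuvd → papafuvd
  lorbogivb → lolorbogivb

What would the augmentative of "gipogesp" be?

gipogusp

gopivehb and lorbogivb both end in -b yet inflect differently (zugopivehb, lolorbogivb), so the final letter is not what conditions the rule; the second-to-last letter is.
"gipogesp" has second-to-last letter 's'. The stems whose second-to-last letter is 's' (sizosp → sizusp, hawosd → hawusd) change the last vowel to 'u'.
So gipogesp → gipogusp.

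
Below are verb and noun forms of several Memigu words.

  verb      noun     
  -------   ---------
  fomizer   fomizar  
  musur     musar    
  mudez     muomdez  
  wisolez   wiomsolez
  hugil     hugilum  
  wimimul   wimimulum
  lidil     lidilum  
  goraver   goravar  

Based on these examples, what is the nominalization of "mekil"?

mekilum

mudez and fomizer both have last vowel 'e' yet inflect differently (muomdez, fomizar), so the last vowel is not what conditions the rule; the final letter is.
"mekil" ends in -l. The stems ending in -l (lidil → lidilum, hugil → hugilum, wimimul → wimimulum) add -um.
So mekil → mekilum.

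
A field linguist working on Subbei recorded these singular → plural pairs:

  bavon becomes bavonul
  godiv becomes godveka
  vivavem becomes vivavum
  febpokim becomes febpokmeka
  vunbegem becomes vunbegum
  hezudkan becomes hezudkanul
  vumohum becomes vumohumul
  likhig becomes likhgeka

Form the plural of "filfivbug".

"filfivbug" has last vowel 'u'. The one such stem in the data (vumohum → vumohumul) adds -ul, so the same rule applies.
So filfivbug → filfivbugul.

filfivbugul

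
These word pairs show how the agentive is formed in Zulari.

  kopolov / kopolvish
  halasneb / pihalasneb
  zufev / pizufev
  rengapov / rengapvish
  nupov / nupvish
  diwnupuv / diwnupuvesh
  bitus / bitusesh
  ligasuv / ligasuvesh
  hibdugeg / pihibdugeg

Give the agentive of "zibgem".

pizibgem

"zibgem" has last vowel 'e'. The stems whose last vowel is 'e' (zufev → pizufev, hibdugeg → pihibdugeg, halasneb → pihalasneb) add the prefix pi-.
So zibgem → pizibgem.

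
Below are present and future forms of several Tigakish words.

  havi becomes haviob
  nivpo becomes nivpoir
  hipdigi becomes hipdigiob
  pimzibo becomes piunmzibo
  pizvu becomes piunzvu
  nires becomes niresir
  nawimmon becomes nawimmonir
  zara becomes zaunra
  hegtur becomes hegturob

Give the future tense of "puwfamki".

nivpo and pimzibo both end in -o yet inflect differently (nivpoir, piunmzibo), so the final letter is not what conditions the rule; the first letter is.
"puwfamki" begins with p-. The stems beginning with p- (pizvu → piunzvu, pimzibo → piunmzibo) insert -un- after the first vowel.
So puwfamki → puunwfamki.

puunwfamki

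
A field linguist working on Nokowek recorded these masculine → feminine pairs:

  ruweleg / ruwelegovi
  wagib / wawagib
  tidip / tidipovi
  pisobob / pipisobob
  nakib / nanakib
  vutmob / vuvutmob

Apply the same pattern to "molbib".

momolbib

wagib and tidip both have last vowel 'i' yet inflect differently (wawagib, tidipovi), so the last vowel is not what conditions the rule; the final letter is.
"molbib" ends in -b. The stems ending in -b (pisobob → pipisobob, wagib → wawagib, vutmob → vuvutmob) repeat the first consonant+vowel as a prefix.
So molbib → momolbib.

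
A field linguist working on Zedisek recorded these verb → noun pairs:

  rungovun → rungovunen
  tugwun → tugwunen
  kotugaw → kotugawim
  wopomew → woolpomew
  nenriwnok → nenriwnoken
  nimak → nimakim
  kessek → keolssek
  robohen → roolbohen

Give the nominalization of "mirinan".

nimak and kessek both end in -k yet inflect differently (nimakim, keolssek), so the final letter is not what conditions the rule; the last vowel is.
"mirinan" has last vowel 'a'. The stems whose last vowel is 'a' (nimak → nimakim, kotugaw → kotugawim) add -im.
The other patterns: stems whose last vowel is 'e' insert -ol- after the first vowel; stems whose last vowel is 'o' or 'u' add -en.
So mirinan → mirinanim.

mirinanim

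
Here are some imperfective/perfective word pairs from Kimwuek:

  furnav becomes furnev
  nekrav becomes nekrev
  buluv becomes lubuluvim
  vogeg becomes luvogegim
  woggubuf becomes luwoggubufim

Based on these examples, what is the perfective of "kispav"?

furnav and buluv both end in -v yet inflect differently (furnev, lubuluvim), so the final letter is not what conditions the rule; the last vowel is.
"kispav" has last vowel 'a'. The stems whose last vowel is 'a' (furnav → furnev, nekrav → nekrev) change the last vowel to 'e'.
So kispav → kispev.

kispev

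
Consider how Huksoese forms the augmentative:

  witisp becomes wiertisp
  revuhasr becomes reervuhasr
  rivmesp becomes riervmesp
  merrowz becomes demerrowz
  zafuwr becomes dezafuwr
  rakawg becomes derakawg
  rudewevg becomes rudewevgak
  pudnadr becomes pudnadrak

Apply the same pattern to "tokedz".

revuhasr and zafuwr both end in -r yet inflect differently (reervuhasr, dezafuwr), so the final letter is not what conditions the rule; the second-to-last letter is.
"tokedz" has second-to-last letter 'd'. The one such stem in the data (pudnadr → pudnadrak) adds -ak, so the same rule applies.
The other patterns: stems whose second-to-last letter is 's' insert -er- after the first vowel; stems whose second-to-last letter is 'w' add the prefix de-.
So tokedz → tokedzak.

tokedzak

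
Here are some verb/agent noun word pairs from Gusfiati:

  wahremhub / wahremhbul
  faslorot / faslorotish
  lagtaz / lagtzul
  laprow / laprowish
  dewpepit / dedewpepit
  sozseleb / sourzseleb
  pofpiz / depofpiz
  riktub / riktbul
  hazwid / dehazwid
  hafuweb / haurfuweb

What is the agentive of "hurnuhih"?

dehurnuhih

"hurnuhih" has last vowel 'i'. The stems whose last vowel is 'i' (hazwid → dehazwid, dewpepit → dedewpepit, pofpiz → depofpiz) add the prefix de-.
The other patterns: stems whose last vowel is 'e' insert -ur- after the first vowel; stems whose last vowel is 'o' add -ish; stems whose last vowel is 'a' or 'u' delete the last vowel and add -ul.
So hurnuhih → dehurnuhih.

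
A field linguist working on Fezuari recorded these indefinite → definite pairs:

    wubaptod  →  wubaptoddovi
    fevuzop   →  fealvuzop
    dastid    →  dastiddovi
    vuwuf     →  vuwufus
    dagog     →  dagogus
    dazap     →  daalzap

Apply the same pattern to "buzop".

"buzop" ends in -p. The stems ending in -p (fevuzop → fealvuzop, dazap → daalzap) insert -al- after the first vowel.
The other patterns: stems ending in -d double the final consonant and add -ovi; stems ending in -f or -g add -us.
So buzop → bualzop.

bualzop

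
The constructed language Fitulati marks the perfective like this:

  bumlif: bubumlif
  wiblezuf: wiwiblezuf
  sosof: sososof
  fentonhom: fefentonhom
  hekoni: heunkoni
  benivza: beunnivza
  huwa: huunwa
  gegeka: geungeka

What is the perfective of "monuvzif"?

momonuvzif

"monuvzif" ends in a consonant. The stems ending in a consonant (bumlif → bubumlif, wiblezuf → wiwiblezuf, sosof → sososof) repeat the first consonant+vowel as a prefix.
So monuvzif → momonuvzif.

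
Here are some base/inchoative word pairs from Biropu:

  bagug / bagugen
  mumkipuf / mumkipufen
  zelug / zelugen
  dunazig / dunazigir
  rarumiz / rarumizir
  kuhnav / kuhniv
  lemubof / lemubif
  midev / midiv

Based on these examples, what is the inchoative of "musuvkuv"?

bagug and dunazig both end in -g yet inflect differently (bagugen, dunazigir), so the final letter is not what conditions the rule; the last vowel is.
"musuvkuv" has last vowel 'u'. The stems whose last vowel is 'u' (bagug → bagugen, mumkipuf → mumkipufen, zelug → zelugen) add -en.
The other patterns: stems whose last vowel is 'i' add -ir; stems whose last vowel is 'a', 'e' or 'o' change the last vowel to 'i'.
So musuvkuv → musuvkuven.

musuvkuven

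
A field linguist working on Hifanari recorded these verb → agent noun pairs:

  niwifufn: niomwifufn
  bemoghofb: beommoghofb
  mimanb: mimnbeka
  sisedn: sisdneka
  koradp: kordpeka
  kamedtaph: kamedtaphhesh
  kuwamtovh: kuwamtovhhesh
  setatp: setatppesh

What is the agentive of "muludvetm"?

muludvetmmesh

"muludvetm" has second-to-last letter 't'. The one such stem in the data (setatp → setatppesh) doubles the final consonant and adds -esh (as do kamedtaph, kuwamtovh), so the same rule applies.
The other patterns: stems whose second-to-last letter is 'f' insert -om- after the first vowel; stems whose second-to-last letter is 'd' or 'n' delete the last vowel and add -eka.
So muludvetm → muludvetmmesh.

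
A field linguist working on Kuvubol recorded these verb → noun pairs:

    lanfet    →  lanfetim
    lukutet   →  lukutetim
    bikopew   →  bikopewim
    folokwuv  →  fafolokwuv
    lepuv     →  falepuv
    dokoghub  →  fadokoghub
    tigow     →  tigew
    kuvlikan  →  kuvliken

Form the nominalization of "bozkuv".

fabozkuv

bikopew and tigow both end in -w yet inflect differently (bikopewim, tigew), so the final letter is not what conditions the rule; the last vowel is.
"bozkuv" has last vowel 'u'. The stems whose last vowel is 'u' (folokwuv → fafolokwuv, lepuv → falepuv, dokoghub → fadokoghub) add the prefix fa-.
So bozkuv → fabozkuv.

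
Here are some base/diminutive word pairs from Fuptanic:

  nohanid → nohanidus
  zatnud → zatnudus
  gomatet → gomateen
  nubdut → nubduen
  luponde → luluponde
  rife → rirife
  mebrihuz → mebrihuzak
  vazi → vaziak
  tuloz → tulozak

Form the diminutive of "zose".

zatnud and nubdut both have last vowel 'u' yet inflect differently (zatnudus, nubduen), so the last vowel is not what conditions the rule; the final letter is.
"zose" ends in -e. The stems ending in -e (luponde → luluponde, rife → rirife) repeat the first consonant+vowel as a prefix.
The other patterns: stems ending in -d add -us; stems ending in -t drop the final letter and add -en; stems ending in -i or -z add -ak.
So zose → zozose.

zozose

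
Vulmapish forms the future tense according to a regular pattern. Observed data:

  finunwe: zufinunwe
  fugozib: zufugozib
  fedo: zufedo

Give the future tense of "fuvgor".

Every pair shown (finunwe → zufinunwe, fugozib → zufugozib, fedo → zufedo) follows the same rule: add the prefix zu-.
So fuvgor → zufuvgor.

zufuvgor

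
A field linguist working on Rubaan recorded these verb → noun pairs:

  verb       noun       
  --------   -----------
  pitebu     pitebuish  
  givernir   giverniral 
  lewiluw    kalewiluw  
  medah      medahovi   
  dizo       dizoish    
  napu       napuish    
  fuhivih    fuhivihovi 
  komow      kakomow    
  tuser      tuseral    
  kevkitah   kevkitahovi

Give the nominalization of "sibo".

givernir and fuhivih both have last vowel 'i' yet inflect differently (giverniral, fuhivihovi), so the last vowel is not what conditions the rule; the final letter is.
"sibo" ends in -o. The one such stem in the data (dizo → dizoish) adds -ish, so the same rule applies.
So sibo → siboish.

siboish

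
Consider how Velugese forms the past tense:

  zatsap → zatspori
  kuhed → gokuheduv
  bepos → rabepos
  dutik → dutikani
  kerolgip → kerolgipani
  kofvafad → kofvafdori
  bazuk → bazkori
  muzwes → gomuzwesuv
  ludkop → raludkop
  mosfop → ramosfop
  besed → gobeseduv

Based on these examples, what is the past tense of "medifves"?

"medifves" has last vowel 'e'. The stems whose last vowel is 'e' (besed → gobeseduv, muzwes → gomuzwesuv, kuhed → gokuheduv) add go- … -uv around the stem.
So medifves → gomedifvesuv.

gomedifvesuv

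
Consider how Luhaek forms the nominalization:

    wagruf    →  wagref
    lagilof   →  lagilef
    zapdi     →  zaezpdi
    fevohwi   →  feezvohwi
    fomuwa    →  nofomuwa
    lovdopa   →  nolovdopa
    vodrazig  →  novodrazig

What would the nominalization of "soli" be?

soezli

"soli" ends in -i. The stems ending in -i (zapdi → zaezpdi, fevohwi → feezvohwi) insert -ez- after the first vowel.
So soli → soezli.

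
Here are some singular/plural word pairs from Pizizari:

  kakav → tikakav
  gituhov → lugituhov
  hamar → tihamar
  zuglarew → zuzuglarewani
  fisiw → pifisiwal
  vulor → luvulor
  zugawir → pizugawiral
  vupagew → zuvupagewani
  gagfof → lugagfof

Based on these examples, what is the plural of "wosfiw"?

piwosfiwal

"wosfiw" has last vowel 'i'. The stems whose last vowel is 'i' (zugawir → pizugawiral, fisiw → pifisiwal) add pi- … -al around the stem.
So wosfiw → piwosfiwal.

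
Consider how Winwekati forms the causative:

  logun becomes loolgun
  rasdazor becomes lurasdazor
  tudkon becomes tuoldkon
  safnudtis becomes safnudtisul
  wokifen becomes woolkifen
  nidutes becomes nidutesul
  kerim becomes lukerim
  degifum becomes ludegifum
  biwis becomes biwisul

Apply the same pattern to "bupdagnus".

wokifen and nidutes both have last vowel 'e' yet inflect differently (woolkifen, nidutesul), so the last vowel is not what conditions the rule; the final letter is.
"bupdagnus" ends in -s. The stems ending in -s (biwis → biwisul, safnudtis → safnudtisul, nidutes → nidutesul) add -ul.
The other patterns: stems ending in -n insert -ol- after the first vowel; stems ending in -m or -r add the prefix lu-.
So bupdagnus → bupdagnusul.

bupdagnusul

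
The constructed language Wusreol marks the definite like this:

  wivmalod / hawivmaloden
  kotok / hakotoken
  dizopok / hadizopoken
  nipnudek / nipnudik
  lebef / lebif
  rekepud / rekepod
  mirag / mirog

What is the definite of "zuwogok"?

kotok and nipnudek both end in -k yet inflect differently (hakotoken, nipnudik), so the final letter is not what conditions the rule; the last vowel is.
"zuwogok" has last vowel 'o'. The stems whose last vowel is 'o' (wivmalod → hawivmaloden, kotok → hakotoken, dizopok → hadizopoken) add ha- … -en around the stem.
The other patterns: stems whose last vowel is 'e' change the last vowel to 'i'; stems whose last vowel is 'a' or 'u' change the last vowel to 'o'.
So zuwogok → hazuwogoken.

hazuwogoken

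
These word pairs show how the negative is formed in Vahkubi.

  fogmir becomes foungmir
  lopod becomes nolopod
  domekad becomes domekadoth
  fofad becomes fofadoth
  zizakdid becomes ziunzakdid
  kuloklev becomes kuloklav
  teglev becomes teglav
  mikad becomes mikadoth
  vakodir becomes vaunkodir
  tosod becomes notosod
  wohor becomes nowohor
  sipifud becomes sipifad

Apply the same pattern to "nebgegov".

"nebgegov" has last vowel 'o'. The stems whose last vowel is 'o' (lopod → nolopod, tosod → notosod, wohor → nowohor) add the prefix no-.
So nebgegov → nonebgegov.

nonebgegov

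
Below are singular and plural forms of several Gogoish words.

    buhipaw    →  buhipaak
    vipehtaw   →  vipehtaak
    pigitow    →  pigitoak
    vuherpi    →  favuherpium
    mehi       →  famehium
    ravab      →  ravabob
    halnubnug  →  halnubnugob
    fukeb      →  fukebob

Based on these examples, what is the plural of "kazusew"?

"kazusew" ends in -w. The stems ending in -w (buhipaw → buhipaak, vipehtaw → vipehtaak, pigitow → pigitoak) drop the final letter and add -ak.
So kazusew → kazuseak.

kazuseak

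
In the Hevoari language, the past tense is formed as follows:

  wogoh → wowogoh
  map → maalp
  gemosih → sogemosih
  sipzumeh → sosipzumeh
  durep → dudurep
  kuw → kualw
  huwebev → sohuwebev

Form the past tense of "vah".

map and durep both end in -p yet inflect differently (maalp, dudurep), so the final letter is not what conditions the rule; the number of vowels is.
"vah" has 1 vowel. The stems with 1 vowel (kuw → kualw, map → maalp) insert -al- after the first vowel.
The other patterns: stems with 2 vowels repeat the first consonant+vowel as a prefix; stems with 3 vowels add the prefix so-.
So vah → vaalh.

vaalh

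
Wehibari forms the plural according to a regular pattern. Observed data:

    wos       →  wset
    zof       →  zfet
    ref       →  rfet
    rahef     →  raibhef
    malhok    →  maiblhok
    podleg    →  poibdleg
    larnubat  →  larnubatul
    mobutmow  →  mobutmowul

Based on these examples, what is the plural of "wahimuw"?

zof and rahef both end in -f yet inflect differently (zfet, raibhef), so the final letter is not what conditions the rule; the number of vowels is.
"wahimuw" has 3 vowels. The stems with 3 vowels (larnubat → larnubatul, mobutmow → mobutmowul) add -ul.
The other patterns: stems with 1 vowel delete the last vowel and add -et; stems with 2 vowels insert -ib- after the first vowel.
So wahimuw → wahimuwul.

wahimuwul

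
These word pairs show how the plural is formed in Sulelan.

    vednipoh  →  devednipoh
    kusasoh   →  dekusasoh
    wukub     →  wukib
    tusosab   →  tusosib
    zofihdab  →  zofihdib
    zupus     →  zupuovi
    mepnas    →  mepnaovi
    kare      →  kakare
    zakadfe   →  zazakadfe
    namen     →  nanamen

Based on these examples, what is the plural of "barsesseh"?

wukub and zupus both have last vowel 'u' yet inflect differently (wukib, zupuovi), so the last vowel is not what conditions the rule; the final letter is.
"barsesseh" ends in -h. The stems ending in -h (vednipoh → devednipoh, kusasoh → dekusasoh) add the prefix de-.
So barsesseh → debarsesseh.

debarsesseh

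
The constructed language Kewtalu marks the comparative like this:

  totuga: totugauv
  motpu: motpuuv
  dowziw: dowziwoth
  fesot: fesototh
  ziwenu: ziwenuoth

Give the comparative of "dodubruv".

dodubruvoth

"dodubruv" begins with d-. The one such stem in the data (dowziw → dowziwoth) adds -oth, so the same rule applies.
The other pattern: stems beginning with m- or t- add -uv.
So dodubruv → dodubruvoth.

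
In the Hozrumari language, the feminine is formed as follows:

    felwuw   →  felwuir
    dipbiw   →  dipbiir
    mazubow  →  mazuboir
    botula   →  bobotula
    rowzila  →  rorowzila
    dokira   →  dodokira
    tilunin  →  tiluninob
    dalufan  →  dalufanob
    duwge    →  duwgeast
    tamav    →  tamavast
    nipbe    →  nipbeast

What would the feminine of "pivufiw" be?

dipbiw and tilunin both have last vowel 'i' yet inflect differently (dipbiir, tiluninob), so the last vowel is not what conditions the rule; the final letter is.
"pivufiw" ends in -w. The stems ending in -w (felwuw → felwuir, dipbiw → dipbiir, mazubow → mazuboir) drop the final letter and add -ir.
The other patterns: stems ending in -a repeat the first consonant+vowel as a prefix; stems ending in -n add -ob; stems ending in -e or -v add -ast.
So pivufiw → pivufiir.

pivufiir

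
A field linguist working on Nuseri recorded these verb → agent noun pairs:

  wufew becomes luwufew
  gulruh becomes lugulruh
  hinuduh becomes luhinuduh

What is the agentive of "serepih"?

Every pair shown (wufew → luwufew, gulruh → lugulruh, hinuduh → luhinuduh) follows the same rule: add the prefix lu-.
So serepih → luserepih.

luserepih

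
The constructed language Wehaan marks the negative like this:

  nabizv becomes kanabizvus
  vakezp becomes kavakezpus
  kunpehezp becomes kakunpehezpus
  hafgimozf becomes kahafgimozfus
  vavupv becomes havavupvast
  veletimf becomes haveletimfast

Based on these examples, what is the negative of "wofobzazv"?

kawofobzazvus

nabizv and vavupv both end in -v yet inflect differently (kanabizvus, havavupvast), so the final letter is not what conditions the rule; the second-to-last letter is.
"wofobzazv" has second-to-last letter 'z'. The stems whose second-to-last letter is 'z' (nabizv → kanabizvus, vakezp → kavakezpus, kunpehezp → kakunpehezpus) add ka- … -us around the stem.
The other pattern: stems whose second-to-last letter is 'm' or 'p' add ha- … -ast around the stem.
So wofobzazv → kawofobzazvus.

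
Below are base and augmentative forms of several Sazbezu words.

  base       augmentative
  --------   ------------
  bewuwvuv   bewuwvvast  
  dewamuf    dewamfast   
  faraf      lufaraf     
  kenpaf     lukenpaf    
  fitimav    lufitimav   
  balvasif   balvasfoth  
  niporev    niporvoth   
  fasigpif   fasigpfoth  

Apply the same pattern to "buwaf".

lubuwaf

dewamuf and faraf both end in -f yet inflect differently (dewamfast, lufaraf), so the final letter is not what conditions the rule; the last vowel is.
"buwaf" has last vowel 'a'. The stems whose last vowel is 'a' (faraf → lufaraf, kenpaf → lukenpaf, fitimav → lufitimav) add the prefix lu-.
The other patterns: stems whose last vowel is 'u' delete the last vowel and add -ast; stems whose last vowel is 'e' or 'i' delete the last vowel and add -oth.
So buwaf → lubuwaf.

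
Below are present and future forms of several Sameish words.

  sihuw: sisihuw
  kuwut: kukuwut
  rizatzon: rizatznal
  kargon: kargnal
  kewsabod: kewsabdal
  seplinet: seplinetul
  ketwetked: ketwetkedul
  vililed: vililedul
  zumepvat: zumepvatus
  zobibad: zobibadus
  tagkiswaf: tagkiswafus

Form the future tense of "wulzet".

kuwut and seplinet both end in -t yet inflect differently (kukuwut, seplinetul), so the final letter is not what conditions the rule; the last vowel is.
"wulzet" has last vowel 'e'. The stems whose last vowel is 'e' (seplinet → seplinetul, ketwetked → ketwetkedul, vililed → vililedul) add -ul.
So wulzet → wulzetul.

wulzetul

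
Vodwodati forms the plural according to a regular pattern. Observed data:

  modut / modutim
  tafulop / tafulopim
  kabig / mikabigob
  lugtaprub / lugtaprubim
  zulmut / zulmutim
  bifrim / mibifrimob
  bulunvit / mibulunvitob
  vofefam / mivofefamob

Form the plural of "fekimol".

modut and bulunvit both end in -t yet inflect differently (modutim, mibulunvitob), so the final letter is not what conditions the rule; the last vowel is.
"fekimol" has last vowel 'o'. The one such stem in the data (tafulop → tafulopim) adds -im, so the same rule applies.
The other pattern: stems whose last vowel is 'a' or 'i' add mi- … -ob around the stem.
So fekimol → fekimolim.

fekimolim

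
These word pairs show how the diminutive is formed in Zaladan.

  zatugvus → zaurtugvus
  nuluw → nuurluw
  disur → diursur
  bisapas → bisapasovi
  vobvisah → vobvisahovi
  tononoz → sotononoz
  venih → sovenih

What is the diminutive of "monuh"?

mournuh

zatugvus and bisapas both end in -s yet inflect differently (zaurtugvus, bisapasovi), so the final letter is not what conditions the rule; the last vowel is.
"monuh" has last vowel 'u'. The stems whose last vowel is 'u' (zatugvus → zaurtugvus, nuluw → nuurluw, disur → diursur) insert -ur- after the first vowel.
So monuh → mournuh.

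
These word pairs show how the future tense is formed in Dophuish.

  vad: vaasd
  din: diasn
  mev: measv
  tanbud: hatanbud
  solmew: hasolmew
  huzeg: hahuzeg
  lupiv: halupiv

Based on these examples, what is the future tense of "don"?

"don" has 1 vowel. The stems with 1 vowel (vad → vaasd, din → diasn, mev → measv) insert -as- after the first vowel.
So don → doasn.

doasn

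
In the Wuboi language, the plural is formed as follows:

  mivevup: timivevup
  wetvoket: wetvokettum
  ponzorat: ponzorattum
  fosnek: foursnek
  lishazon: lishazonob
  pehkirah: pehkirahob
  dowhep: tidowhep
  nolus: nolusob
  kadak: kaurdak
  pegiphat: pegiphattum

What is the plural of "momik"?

mourmik

kadak and pegiphat both have last vowel 'a' yet inflect differently (kaurdak, pegiphattum), so the last vowel is not what conditions the rule; the final letter is.
"momik" ends in -k. The stems ending in -k (kadak → kaurdak, fosnek → foursnek) insert -ur- after the first vowel.
The other patterns: stems ending in -t double the final consonant and add -um; stems ending in -p add the prefix ti-; stems ending in -h, -n or -s add -ob.
So momik → mourmik.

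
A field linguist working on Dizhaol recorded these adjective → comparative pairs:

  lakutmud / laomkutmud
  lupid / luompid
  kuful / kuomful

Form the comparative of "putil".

Every pair shown (lakutmud → laomkutmud, lupid → luompid, kuful → kuomful) follows the same rule: insert -om- after the first vowel.
So putil → puomtil.

puomtil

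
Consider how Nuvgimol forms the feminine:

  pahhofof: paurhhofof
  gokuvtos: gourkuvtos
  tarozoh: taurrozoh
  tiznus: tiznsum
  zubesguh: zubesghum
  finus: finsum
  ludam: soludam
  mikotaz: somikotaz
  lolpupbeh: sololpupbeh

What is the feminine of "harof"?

haurrof

"harof" has last vowel 'o'. The stems whose last vowel is 'o' (pahhofof → paurhhofof, gokuvtos → gourkuvtos, tarozoh → taurrozoh) insert -ur- after the first vowel.
The other patterns: stems whose last vowel is 'u' delete the last vowel and add -um; stems whose last vowel is 'a' or 'e' add the prefix so-.
So harof → haurrof.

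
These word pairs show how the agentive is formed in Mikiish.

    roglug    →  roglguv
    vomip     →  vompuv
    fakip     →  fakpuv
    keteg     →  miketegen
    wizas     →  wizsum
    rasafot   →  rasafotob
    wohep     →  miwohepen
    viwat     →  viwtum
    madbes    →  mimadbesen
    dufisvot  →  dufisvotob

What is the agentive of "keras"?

roglug and keteg both end in -g yet inflect differently (roglguv, miketegen), so the final letter is not what conditions the rule; the last vowel is.
"keras" has last vowel 'a'. The stems whose last vowel is 'a' (viwat → viwtum, wizas → wizsum) delete the last vowel and add -um.
So keras → kersum.

kersum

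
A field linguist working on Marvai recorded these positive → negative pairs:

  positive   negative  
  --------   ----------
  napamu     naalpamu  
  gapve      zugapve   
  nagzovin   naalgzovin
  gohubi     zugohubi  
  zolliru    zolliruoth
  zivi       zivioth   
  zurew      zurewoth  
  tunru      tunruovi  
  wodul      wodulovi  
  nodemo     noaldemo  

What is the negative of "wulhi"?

wulhiovi

zivi and gohubi both end in -i yet inflect differently (zivioth, zugohubi), so the final letter is not what conditions the rule; the first letter is.
"wulhi" begins with w-. The one such stem in the data (wodul → wodulovi) adds -ovi, so the same rule applies.
So wulhi → wulhiovi.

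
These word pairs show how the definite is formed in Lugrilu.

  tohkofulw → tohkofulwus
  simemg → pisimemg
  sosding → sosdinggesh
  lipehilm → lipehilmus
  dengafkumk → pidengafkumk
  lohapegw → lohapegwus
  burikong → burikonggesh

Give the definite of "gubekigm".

gubekigmus

simemg and sosding both end in -g yet inflect differently (pisimemg, sosdinggesh), so the final letter is not what conditions the rule; the second-to-last letter is.
"gubekigm" has second-to-last letter 'g'. The one such stem in the data (lohapegw → lohapegwus) adds -us, so the same rule applies.
So gubekigm → gubekigmus.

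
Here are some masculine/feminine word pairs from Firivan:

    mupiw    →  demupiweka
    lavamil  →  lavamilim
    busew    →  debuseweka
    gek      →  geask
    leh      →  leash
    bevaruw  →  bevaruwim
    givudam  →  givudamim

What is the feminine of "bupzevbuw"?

bupzevbuwim

"bupzevbuw" has 3 vowels. The stems with 3 vowels (lavamil → lavamilim, bevaruw → bevaruwim, givudam → givudamim) add -im.
So bupzevbuw → bupzevbuwim.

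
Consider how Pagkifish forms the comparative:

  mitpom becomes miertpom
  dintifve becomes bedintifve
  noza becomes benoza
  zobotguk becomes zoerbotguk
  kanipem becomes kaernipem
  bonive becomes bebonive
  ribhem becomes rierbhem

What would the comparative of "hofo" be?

bonive and kanipem both have last vowel 'e' yet inflect differently (bebonive, kaernipem), so the last vowel is not what conditions the rule; whether the stem ends in a vowel or a consonant is.
"hofo" ends in a vowel. The stems ending in a vowel (bonive → bebonive, dintifve → bedintifve, noza → benoza) add the prefix be-.
So hofo → behofo.

behofo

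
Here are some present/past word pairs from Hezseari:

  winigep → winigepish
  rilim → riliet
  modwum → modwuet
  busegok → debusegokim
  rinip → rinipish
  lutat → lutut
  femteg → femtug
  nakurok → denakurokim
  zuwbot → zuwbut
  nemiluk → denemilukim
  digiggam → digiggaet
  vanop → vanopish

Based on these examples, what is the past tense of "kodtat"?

kodtut

rinip and rilim both have last vowel 'i' yet inflect differently (rinipish, riliet), so the last vowel is not what conditions the rule; the final letter is.
"kodtat" ends in -t. The stems ending in -t (zuwbot → zuwbut, lutat → lutut) change the last vowel to 'u'.
So kodtat → kodtut.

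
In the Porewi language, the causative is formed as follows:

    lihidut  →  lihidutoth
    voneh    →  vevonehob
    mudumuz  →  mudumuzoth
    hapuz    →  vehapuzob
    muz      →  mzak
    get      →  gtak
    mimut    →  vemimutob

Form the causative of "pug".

get and mimut both end in -t yet inflect differently (gtak, vemimutob), so the final letter is not what conditions the rule; the number of vowels is.
"pug" has 1 vowel. The stems with 1 vowel (muz → mzak, get → gtak) delete the last vowel and add -ak.
So pug → pgak.

pgak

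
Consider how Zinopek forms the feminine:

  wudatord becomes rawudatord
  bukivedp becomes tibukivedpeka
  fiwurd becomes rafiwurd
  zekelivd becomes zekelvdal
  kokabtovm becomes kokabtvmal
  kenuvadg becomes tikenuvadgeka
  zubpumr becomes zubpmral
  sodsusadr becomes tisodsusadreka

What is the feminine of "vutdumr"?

vutdmral

"vutdumr" has second-to-last letter 'm'. The one such stem in the data (zubpumr → zubpmral) deletes the last vowel and adds -al (as do kokabtovm, zekelivd), so the same rule applies.
The other patterns: stems whose second-to-last letter is 'd' add ti- … -eka around the stem; stems whose second-to-last letter is 'r' add the prefix ra-.
So vutdumr → vutdmral.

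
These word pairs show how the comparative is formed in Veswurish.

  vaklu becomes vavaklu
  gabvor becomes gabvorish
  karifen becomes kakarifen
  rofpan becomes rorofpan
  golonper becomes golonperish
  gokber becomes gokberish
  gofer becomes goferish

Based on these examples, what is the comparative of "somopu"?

"somopu" ends in -u. The one such stem in the data (vaklu → vavaklu) repeats the first consonant+vowel as a prefix (as do rofpan, karifen), so the same rule applies.
So somopu → sosomopu.

sosomopu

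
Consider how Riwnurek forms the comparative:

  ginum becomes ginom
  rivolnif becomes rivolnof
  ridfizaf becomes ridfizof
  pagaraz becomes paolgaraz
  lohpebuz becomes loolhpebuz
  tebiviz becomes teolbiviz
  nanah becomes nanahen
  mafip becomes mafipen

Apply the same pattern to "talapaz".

ridfizaf and pagaraz both have last vowel 'a' yet inflect differently (ridfizof, paolgaraz), so the last vowel is not what conditions the rule; the final letter is.
"talapaz" ends in -z. The stems ending in -z (pagaraz → paolgaraz, lohpebuz → loolhpebuz, tebiviz → teolbiviz) insert -ol- after the first vowel.
So talapaz → taollapaz.

taollapaz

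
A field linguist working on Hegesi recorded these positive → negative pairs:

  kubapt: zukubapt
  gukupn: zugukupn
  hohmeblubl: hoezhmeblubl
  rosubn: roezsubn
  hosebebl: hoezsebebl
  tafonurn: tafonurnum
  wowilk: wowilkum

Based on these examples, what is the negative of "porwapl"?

zuporwapl

"porwapl" has second-to-last letter 'p'. The stems whose second-to-last letter is 'p' (kubapt → zukubapt, gukupn → zugukupn) add the prefix zu-.
The other patterns: stems whose second-to-last letter is 'b' insert -ez- after the first vowel; stems whose second-to-last letter is 'l' or 'r' add -um.
So porwapl → zuporwapl.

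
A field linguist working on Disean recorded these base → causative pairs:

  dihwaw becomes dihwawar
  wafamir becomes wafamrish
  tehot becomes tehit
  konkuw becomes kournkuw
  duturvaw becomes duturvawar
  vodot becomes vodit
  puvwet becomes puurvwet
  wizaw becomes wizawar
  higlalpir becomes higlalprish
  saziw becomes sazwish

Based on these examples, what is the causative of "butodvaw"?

duturvaw and konkuw both end in -w yet inflect differently (duturvawar, kournkuw), so the final letter is not what conditions the rule; the last vowel is.
"butodvaw" has last vowel 'a'. The stems whose last vowel is 'a' (duturvaw → duturvawar, dihwaw → dihwawar, wizaw → wizawar) add -ar.
So butodvaw → butodvawar.

butodvawar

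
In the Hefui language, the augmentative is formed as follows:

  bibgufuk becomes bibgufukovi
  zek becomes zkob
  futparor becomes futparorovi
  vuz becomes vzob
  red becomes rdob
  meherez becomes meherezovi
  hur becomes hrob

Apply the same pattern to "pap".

vuz and meherez both end in -z yet inflect differently (vzob, meherezovi), so the final letter is not what conditions the rule; the number of vowels is.
"pap" has 1 vowel. The stems with 1 vowel (red → rdob, hur → hrob, zek → zkob) delete the last vowel and add -ob.
The other pattern: stems with 3 vowels add -ovi.
So pap → ppob.

ppob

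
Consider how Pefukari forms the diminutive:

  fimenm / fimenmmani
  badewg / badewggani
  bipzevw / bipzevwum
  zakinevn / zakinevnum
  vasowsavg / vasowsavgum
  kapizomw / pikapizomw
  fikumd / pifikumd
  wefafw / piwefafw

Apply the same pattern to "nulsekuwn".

badewg and vasowsavg both end in -g yet inflect differently (badewggani, vasowsavgum), so the final letter is not what conditions the rule; the second-to-last letter is.
"nulsekuwn" has second-to-last letter 'w'. The one such stem in the data (badewg → badewggani) doubles the final consonant and adds -ani (as does fimenm), so the same rule applies.
So nulsekuwn → nulsekuwnnani.

nulsekuwnnani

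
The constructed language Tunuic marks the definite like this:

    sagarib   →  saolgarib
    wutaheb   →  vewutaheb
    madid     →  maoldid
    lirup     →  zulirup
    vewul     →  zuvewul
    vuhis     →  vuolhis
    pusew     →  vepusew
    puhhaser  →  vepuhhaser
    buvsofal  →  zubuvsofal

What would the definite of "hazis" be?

wutaheb and sagarib both end in -b yet inflect differently (vewutaheb, saolgarib), so the final letter is not what conditions the rule; the last vowel is.
"hazis" has last vowel 'i'. The stems whose last vowel is 'i' (vuhis → vuolhis, sagarib → saolgarib, madid → maoldid) insert -ol- after the first vowel.
So hazis → haolzis.

haolzis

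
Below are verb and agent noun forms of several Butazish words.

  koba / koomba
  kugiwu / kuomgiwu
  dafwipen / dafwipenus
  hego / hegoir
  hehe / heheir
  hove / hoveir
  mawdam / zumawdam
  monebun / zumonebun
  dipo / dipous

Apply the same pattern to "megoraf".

monebun and dafwipen both end in -n yet inflect differently (zumonebun, dafwipenus), so the final letter is not what conditions the rule; the first letter is.
"megoraf" begins with m-. The stems beginning with m- (monebun → zumonebun, mawdam → zumawdam) add the prefix zu-.
The other patterns: stems beginning with k- insert -om- after the first vowel; stems beginning with h- add -ir; stems beginning with d- add -us.
So megoraf → zumegoraf.

zumegoraf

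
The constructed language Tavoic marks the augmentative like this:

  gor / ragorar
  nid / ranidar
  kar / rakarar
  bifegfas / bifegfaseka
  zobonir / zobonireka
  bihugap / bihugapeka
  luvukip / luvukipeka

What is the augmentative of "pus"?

rapusar

gor and zobonir both end in -r yet inflect differently (ragorar, zobonireka), so the final letter is not what conditions the rule; the number of vowels is.
"pus" has 1 vowel. The stems with 1 vowel (gor → ragorar, nid → ranidar, kar → rakarar) add ra- … -ar around the stem.
So pus → rapusar.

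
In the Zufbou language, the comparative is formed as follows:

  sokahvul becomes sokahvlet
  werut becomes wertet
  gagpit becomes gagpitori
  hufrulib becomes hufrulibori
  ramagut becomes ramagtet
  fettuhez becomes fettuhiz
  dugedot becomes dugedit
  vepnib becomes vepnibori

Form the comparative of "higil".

gagpit and werut both end in -t yet inflect differently (gagpitori, wertet), so the final letter is not what conditions the rule; the last vowel is.
"higil" has last vowel 'i'. The stems whose last vowel is 'i' (gagpit → gagpitori, vepnib → vepnibori, hufrulib → hufrulibori) add -ori.
So higil → higilori.

higilori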